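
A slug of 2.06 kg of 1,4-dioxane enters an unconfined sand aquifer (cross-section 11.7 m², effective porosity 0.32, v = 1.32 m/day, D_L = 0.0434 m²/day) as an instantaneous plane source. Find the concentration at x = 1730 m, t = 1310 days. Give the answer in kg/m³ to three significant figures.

0.0205 kg/m³

For an instantaneous plane source, C(x,t) = M/(n_e·A·√(4πDt)) · exp(−(x−vt)²/(4Dt)), with n_e·A the pore (flow) area.
Plume center vt = 1.32 × 1310 = 1729.2 m, so the well at 1730 m is 0.8 m downgradient of the peak.
√(4πDt) = 26.73 m, giving peak height M/(n_e·A·√(4πDt)) = 2.06/(0.32 × 11.7 × 26.73) = 0.02058 kg/m³.
(x−vt)²/(4Dt) = (0.8)²/(4 × 0.0434 × 1310) = 0.002814; exp(−0.002814) = 0.9972.
C = 0.02058 × 0.9972 = 0.0205 kg/m³.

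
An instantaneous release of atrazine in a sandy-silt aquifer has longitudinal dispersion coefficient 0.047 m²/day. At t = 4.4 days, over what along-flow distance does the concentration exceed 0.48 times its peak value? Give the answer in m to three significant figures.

The plume is Gaussian with σ = √(2Dt) = √(2 × 0.047 × 4.4) = 0.6431 m.
C/C_peak = exp(−Δx²/(2σ²)) = 0.48 ⇒ Δx = σ·√(−2 ln 0.48) = 0.6431 × 1.212 = 0.7794 m.
Width = 2Δx = 1.56 m.

1.56 m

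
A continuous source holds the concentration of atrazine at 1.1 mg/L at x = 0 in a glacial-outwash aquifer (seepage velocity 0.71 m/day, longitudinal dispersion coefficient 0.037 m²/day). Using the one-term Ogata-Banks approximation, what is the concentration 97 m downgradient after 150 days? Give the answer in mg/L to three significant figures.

1.10 mg/L

For a continuous step input, C/C₀ ≈ ½·erfc((x−vt)/(2√(Dt))).
vt = 0.71 × 150 = 106.5 m and 2√(Dt) = 2√(0.037 × 150) = 4.712 m.
Argument (x−vt)/(2√(Dt)) = (97 − 106.5)/4.712 = -2.016; ½·erfc(-2.016) = 0.9978.
C = 1.1 × 0.9978 = 1.10 mg/L.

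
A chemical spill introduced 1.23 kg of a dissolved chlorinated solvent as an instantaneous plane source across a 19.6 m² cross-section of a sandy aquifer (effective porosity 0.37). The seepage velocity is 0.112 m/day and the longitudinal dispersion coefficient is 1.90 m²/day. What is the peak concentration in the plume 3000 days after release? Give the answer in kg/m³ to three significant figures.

The peak of an instantaneous 1D plume sits at x = vt; there the Gaussian factor is 1 and C_max = M/(n_e·A·√(4πDt)), where n_e·A is the pore area the mass is dissolved in.
√(4πDt) = √(4π × 1.90 × 3000) = 267.6 m, so C_max = 1.23/(0.37 × 19.6 × 267.6) = 0.000634 kg/m³.

0.000634 kg/m³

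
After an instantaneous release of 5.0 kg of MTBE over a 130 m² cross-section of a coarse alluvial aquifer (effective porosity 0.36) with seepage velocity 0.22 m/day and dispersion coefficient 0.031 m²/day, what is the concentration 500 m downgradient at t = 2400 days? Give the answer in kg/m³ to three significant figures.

For an instantaneous plane source, C(x,t) = M/(n_e·A·√(4πDt)) · exp(−(x−vt)²/(4Dt)), with n_e·A the pore (flow) area.
Plume center vt = 0.22 × 2400 = 528 m, so the well at 500 m is 28 m upgradient of the peak.
√(4πDt) = 30.58 m, giving peak height M/(n_e·A·√(4πDt)) = 5.0/(0.36 × 130 × 30.58) = 0.003494 kg/m³.
(x−vt)²/(4Dt) = (-28)²/(4 × 0.031 × 2400) = 2.634; exp(−2.634) = 0.07179.
C = 0.003494 × 0.07179 = 0.000251 kg/m³.

0.000251 kg/m³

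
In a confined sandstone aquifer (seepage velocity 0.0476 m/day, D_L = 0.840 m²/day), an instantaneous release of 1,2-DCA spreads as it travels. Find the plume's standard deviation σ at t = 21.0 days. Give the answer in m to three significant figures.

Dispersive spreading gives a Gaussian with σ² = 2Dt; advection only shifts the center.
σ = √(2 × 0.840 × 21.0) = 5.94 m.

5.94 m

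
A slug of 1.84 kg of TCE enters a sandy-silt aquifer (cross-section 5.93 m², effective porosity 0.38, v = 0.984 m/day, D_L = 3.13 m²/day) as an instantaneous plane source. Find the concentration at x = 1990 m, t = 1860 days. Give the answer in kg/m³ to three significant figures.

0.00101 kg/m³

For an instantaneous plane source, C(x,t) = M/(n_e·A·√(4πDt)) · exp(−(x−vt)²/(4Dt)), with n_e·A the pore (flow) area.
Plume center vt = 0.984 × 1860 = 1830.24 m, so the well at 1990 m is 159.76 m downgradient of the peak.
√(4πDt) = 270.5 m, giving peak height M/(n_e·A·√(4πDt)) = 1.84/(0.38 × 5.93 × 270.5) = 0.003019 kg/m³.
(x−vt)²/(4Dt) = (159.76)²/(4 × 3.13 × 1860) = 1.096; exp(−1.096) = 0.3342.
C = 0.003019 × 0.3342 = 0.00101 kg/m³.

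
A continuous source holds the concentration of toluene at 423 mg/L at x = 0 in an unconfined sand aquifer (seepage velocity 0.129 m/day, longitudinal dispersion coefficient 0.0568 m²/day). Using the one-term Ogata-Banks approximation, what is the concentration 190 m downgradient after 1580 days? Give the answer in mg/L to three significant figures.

359 mg/L

For a continuous step input, C/C₀ ≈ ½·erfc((x−vt)/(2√(Dt))).
vt = 0.129 × 1580 = 203.82 m and 2√(Dt) = 2√(0.0568 × 1580) = 18.95 m.
Argument (x−vt)/(2√(Dt)) = (190 − 203.82)/18.95 = -0.7293; ½·erfc(-0.7293) = 0.8488.
C = 423 × 0.8488 = 359 mg/L.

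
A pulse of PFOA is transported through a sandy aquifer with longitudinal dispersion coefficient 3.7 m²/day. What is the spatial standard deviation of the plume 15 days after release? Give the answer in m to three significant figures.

10.5 m

Dispersive spreading gives a Gaussian with σ² = 2Dt; advection only shifts the center.
σ = √(2 × 3.7 × 15) = 10.5 m.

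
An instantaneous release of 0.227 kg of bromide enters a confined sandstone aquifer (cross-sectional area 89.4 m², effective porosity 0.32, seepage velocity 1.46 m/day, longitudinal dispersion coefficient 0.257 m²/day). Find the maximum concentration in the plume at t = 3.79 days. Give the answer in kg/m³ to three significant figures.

The peak of an instantaneous 1D plume sits at x = vt; there the Gaussian factor is 1 and C_max = M/(n_e·A·√(4πDt)), where n_e·A is the pore area the mass is dissolved in.
√(4πDt) = √(4π × 0.257 × 3.79) = 3.499 m, so C_max = 0.227/(0.32 × 89.4 × 3.499) = 0.00227 kg/m³.

0.00227 kg/m³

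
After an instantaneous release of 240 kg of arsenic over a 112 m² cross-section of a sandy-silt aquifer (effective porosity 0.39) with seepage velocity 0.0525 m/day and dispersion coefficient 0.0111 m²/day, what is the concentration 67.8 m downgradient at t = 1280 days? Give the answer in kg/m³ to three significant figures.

For an instantaneous plane source, C(x,t) = M/(n_e·A·√(4πDt)) · exp(−(x−vt)²/(4Dt)), with n_e·A the pore (flow) area.
Plume center vt = 0.0525 × 1280 = 67.2 m, so the well at 67.8 m is 0.6 m downgradient of the peak.
√(4πDt) = 13.36 m, giving peak height M/(n_e·A·√(4πDt)) = 240/(0.39 × 112 × 13.36) = 0.4113 kg/m³.
(x−vt)²/(4Dt) = (0.6)²/(4 × 0.0111 × 1280) = 0.006334; exp(−0.006334) = 0.9937.
C = 0.4113 × 0.9937 = 0.409 kg/m³.

0.409 kg/m³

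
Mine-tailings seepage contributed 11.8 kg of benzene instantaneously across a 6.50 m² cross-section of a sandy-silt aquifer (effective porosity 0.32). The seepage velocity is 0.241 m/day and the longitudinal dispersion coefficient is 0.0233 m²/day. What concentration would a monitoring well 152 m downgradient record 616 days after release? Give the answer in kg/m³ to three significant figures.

0.339 kg/m³

For an instantaneous plane source, C(x,t) = M/(n_e·A·√(4πDt)) · exp(−(x−vt)²/(4Dt)), with n_e·A the pore (flow) area.
Plume center vt = 0.241 × 616 = 148.456 m, so the well at 152 m is 3.544 m downgradient of the peak.
√(4πDt) = 13.43 m, giving peak height M/(n_e·A·√(4πDt)) = 11.8/(0.32 × 6.50 × 13.43) = 0.4224 kg/m³.
(x−vt)²/(4Dt) = (3.544)²/(4 × 0.0233 × 616) = 0.2188; exp(−0.2188) = 0.8035.
C = 0.4224 × 0.8035 = 0.339 kg/m³.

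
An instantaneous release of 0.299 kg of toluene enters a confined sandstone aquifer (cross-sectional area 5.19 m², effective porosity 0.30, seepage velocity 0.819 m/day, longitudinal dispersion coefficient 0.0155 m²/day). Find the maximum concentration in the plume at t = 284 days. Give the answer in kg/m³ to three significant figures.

0.0258 kg/m³

The peak of an instantaneous 1D plume sits at x = vt; there the Gaussian factor is 1 and C_max = M/(n_e·A·√(4πDt)), where n_e·A is the pore area the mass is dissolved in.
√(4πDt) = √(4π × 0.0155 × 284) = 7.438 m, so C_max = 0.299/(0.30 × 5.19 × 7.438) = 0.0258 kg/m³.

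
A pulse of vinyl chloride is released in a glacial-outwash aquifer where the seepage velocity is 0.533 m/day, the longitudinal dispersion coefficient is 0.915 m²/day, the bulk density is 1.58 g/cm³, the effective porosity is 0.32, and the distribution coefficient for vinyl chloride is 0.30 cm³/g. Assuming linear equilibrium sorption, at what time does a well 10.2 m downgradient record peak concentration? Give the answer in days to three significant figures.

Retardation factor R = 1 + ρ_b·K_d/n = 1 + 1.58 × 0.30/0.32 = 2.481.
Sorption retards both mechanisms: v_R = v/R = 0.2148 m/day, D_R = D/R = 0.3688 m²/day.
Peak time from v_R²t² + 2D_R t − x² = 0: t = (√(D_R² + v_R²x²) − D_R)/v_R².
√(D_R² + v_R²x²) = √(0.3688² + 0.2148² × 10.2²) = 2.222; v_R² = 0.04614.
t = (2.222 − 0.3688)/0.04614 = 40.2 days.

40.2 days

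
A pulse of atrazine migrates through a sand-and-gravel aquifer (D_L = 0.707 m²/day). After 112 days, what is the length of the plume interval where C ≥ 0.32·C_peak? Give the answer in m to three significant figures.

The plume is Gaussian with σ = √(2Dt) = √(2 × 0.707 × 112) = 12.58 m.
C/C_peak = exp(−Δx²/(2σ²)) = 0.32 ⇒ Δx = σ·√(−2 ln 0.32) = 12.58 × 1.510 = 19.00 m.
Width = 2Δx = 38.0 m.

38.0 m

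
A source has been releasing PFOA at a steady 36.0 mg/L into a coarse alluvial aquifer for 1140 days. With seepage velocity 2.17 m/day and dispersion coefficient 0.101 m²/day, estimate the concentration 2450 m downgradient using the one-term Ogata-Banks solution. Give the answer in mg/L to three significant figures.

33.9 mg/L

For a continuous step input, C/C₀ ≈ ½·erfc((x−vt)/(2√(Dt))).
vt = 2.17 × 1140 = 2473.8 m and 2√(Dt) = 2√(0.101 × 1140) = 21.46 m.
Argument (x−vt)/(2√(Dt)) = (2450 − 2473.8)/21.46 = -1.109; ½·erfc(-1.109) = 0.9416.
C = 36.0 × 0.9416 = 33.9 mg/L.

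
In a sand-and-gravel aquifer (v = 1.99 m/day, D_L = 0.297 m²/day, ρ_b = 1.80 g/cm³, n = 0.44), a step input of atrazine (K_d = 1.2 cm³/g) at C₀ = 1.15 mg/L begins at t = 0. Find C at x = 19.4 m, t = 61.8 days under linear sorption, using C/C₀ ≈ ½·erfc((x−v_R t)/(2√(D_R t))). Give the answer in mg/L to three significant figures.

Retardation factor R = 1 + ρ_b·K_d/n = 1 + 1.80 × 1.2/0.44 = 5.909.
Sorption retards both mechanisms: v_R = v/R = 0.3368 m/day, D_R = D/R = 0.05026 m²/day.
v_R·t = 0.3368 × 61.8 = 20.81424 m; 2√(D_R t) = 3.525 m; argument = (19.4 − 20.81424)/3.525 = -0.4012.
C = C₀ × ½·erfc(-0.4012) = 1.15 × 0.7148 = 0.822 mg/L.

0.822 mg/L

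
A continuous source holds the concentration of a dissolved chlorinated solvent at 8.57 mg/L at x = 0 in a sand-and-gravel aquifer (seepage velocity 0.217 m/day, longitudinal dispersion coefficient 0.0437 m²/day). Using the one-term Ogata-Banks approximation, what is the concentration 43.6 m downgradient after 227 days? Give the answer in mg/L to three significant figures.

7.70 mg/L

For a continuous step input, C/C₀ ≈ ½·erfc((x−vt)/(2√(Dt))).
vt = 0.217 × 227 = 49.259 m and 2√(Dt) = 2√(0.0437 × 227) = 6.299 m.
Argument (x−vt)/(2√(Dt)) = (43.6 − 49.259)/6.299 = -0.8984; ½·erfc(-0.8984) = 0.8981.
C = 8.57 × 0.8981 = 7.70 mg/L.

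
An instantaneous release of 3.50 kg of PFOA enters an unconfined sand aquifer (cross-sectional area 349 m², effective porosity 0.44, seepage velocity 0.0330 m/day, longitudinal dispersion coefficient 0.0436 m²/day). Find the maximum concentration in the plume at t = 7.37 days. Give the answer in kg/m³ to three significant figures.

The peak of an instantaneous 1D plume sits at x = vt; there the Gaussian factor is 1 and C_max = M/(n_e·A·√(4πDt)), where n_e·A is the pore area the mass is dissolved in.
√(4πDt) = √(4π × 0.0436 × 7.37) = 2.009 m, so C_max = 3.50/(0.44 × 349 × 2.009) = 0.0113 kg/m³.

0.0113 kg/m³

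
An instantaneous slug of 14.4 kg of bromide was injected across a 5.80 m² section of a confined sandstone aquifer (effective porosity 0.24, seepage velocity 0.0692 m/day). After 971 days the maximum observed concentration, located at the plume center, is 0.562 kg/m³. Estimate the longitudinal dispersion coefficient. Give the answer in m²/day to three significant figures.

0.0278 m²/day

At the plume center C_max = M/(n_e·A·√(4πDt)), so D = M²/(4πt·(n_e·A·C_max)²).
n_e·A·C_max = 0.24 × 5.80 × 0.562 = 0.7823 kg/m.
D = 14.4²/(4π × 971 × 0.7823²) = 0.0278 m²/day.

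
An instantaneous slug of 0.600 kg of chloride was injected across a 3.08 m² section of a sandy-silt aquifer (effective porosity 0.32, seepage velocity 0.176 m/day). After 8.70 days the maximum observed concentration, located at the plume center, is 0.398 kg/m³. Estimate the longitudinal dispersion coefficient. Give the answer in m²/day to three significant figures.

0.0214 m²/day

At the plume center C_max = M/(n_e·A·√(4πDt)), so D = M²/(4πt·(n_e·A·C_max)²).
n_e·A·C_max = 0.32 × 3.08 × 0.398 = 0.3923 kg/m.
D = 0.600²/(4π × 8.70 × 0.3923²) = 0.0214 m²/day.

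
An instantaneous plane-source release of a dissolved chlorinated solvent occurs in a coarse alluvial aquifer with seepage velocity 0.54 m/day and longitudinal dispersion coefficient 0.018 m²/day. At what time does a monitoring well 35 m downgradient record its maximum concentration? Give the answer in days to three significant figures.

64.8 days

For the 1D instantaneous-source solution, setting ∂C/∂t = 0 at fixed x gives v²t² + 2Dt − x² = 0, so t = (√(D² + v²x²) − D)/v².
√(D² + v²x²) = √(0.018² + 0.54² × 35²) = 18.90; v² = 0.2916.
t = (18.90 − 0.018)/0.2916 = 64.8 days (vs. the pure-advection estimate x/v = 64.8 d).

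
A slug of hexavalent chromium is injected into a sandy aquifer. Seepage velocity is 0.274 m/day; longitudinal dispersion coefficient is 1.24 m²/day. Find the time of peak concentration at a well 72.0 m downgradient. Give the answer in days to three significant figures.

247 days

For the 1D instantaneous-source solution, setting ∂C/∂t = 0 at fixed x gives v²t² + 2Dt − x² = 0, so t = (√(D² + v²x²) − D)/v².
√(D² + v²x²) = √(1.24² + 0.274² × 72.0²) = 19.77; v² = 0.075076.
t = (19.77 − 1.24)/0.075076 = 247 days (vs. the pure-advection estimate x/v = 263 d).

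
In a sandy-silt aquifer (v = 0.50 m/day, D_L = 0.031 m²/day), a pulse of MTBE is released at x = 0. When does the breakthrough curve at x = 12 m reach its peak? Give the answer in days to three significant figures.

23.9 days

For the 1D instantaneous-source solution, setting ∂C/∂t = 0 at fixed x gives v²t² + 2Dt − x² = 0, so t = (√(D² + v²x²) − D)/v².
√(D² + v²x²) = √(0.031² + 0.50² × 12²) = 6.000; v² = 0.25.
t = (6.000 − 0.031)/0.25 = 23.9 days (vs. the pure-advection estimate x/v = 24.0 d).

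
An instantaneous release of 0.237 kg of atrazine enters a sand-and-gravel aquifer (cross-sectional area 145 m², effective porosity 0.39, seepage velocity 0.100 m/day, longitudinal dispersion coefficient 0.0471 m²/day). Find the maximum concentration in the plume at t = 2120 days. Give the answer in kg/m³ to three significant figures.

0.000118 kg/m³

The peak of an instantaneous 1D plume sits at x = vt; there the Gaussian factor is 1 and C_max = M/(n_e·A·√(4πDt)), where n_e·A is the pore area the mass is dissolved in.
√(4πDt) = √(4π × 0.0471 × 2120) = 35.42 m, so C_max = 0.237/(0.39 × 145 × 35.42) = 0.000118 kg/m³.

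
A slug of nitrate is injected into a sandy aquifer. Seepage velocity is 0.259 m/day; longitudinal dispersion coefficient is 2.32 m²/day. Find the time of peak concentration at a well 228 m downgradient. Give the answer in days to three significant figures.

For the 1D instantaneous-source solution, setting ∂C/∂t = 0 at fixed x gives v²t² + 2Dt − x² = 0, so t = (√(D² + v²x²) − D)/v².
√(D² + v²x²) = √(2.32² + 0.259² × 228²) = 59.10; v² = 0.067081.
t = (59.10 − 2.32)/0.067081 = 846 days (vs. the pure-advection estimate x/v = 880 d).

846 days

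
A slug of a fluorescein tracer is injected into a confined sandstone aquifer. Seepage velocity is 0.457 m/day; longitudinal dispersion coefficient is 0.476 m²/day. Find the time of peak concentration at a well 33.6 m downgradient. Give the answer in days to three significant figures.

For the 1D instantaneous-source solution, setting ∂C/∂t = 0 at fixed x gives v²t² + 2Dt − x² = 0, so t = (√(D² + v²x²) − D)/v².
√(D² + v²x²) = √(0.476² + 0.457² × 33.6²) = 15.36; v² = 0.208849.
t = (15.36 − 0.476)/0.208849 = 71.3 days (vs. the pure-advection estimate x/v = 73.5 d).

71.3 days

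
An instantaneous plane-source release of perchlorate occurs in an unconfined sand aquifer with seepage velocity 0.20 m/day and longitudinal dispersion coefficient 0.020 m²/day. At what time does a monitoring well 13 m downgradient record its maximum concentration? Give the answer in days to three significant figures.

64.5 days

For the 1D instantaneous-source solution, setting ∂C/∂t = 0 at fixed x gives v²t² + 2Dt − x² = 0, so t = (√(D² + v²x²) − D)/v².
√(D² + v²x²) = √(0.020² + 0.20² × 13²) = 2.600; v² = 0.04.
t = (2.600 − 0.020)/0.04 = 64.5 days (vs. the pure-advection estimate x/v = 65.0 d).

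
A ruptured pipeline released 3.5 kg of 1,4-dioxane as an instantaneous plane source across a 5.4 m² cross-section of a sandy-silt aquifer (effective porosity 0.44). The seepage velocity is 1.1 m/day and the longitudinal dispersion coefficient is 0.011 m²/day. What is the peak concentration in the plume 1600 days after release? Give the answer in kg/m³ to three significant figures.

The peak of an instantaneous 1D plume sits at x = vt; there the Gaussian factor is 1 and C_max = M/(n_e·A·√(4πDt)), where n_e·A is the pore area the mass is dissolved in.
√(4πDt) = √(4π × 0.011 × 1600) = 14.87 m, so C_max = 3.5/(0.44 × 5.4 × 14.87) = 0.0991 kg/m³.

0.0991 kg/m³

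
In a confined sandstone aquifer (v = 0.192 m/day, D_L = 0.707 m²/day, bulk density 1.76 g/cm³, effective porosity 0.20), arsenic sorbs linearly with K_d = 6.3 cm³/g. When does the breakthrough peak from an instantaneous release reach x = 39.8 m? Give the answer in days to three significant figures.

10700 days

Retardation factor R = 1 + ρ_b·K_d/n = 1 + 1.76 × 6.3/0.20 = 56.44.
Sorption retards both mechanisms: v_R = v/R = 0.003402 m/day, D_R = D/R = 0.01253 m²/day.
Peak time from v_R²t² + 2D_R t − x² = 0: t = (√(D_R² + v_R²x²) − D_R)/v_R².
√(D_R² + v_R²x²) = √(0.01253² + 0.003402² × 39.8²) = 0.1360; v_R² = 1.157e-05.
t = (0.1360 − 0.01253)/1.157e-05 = 10700 days.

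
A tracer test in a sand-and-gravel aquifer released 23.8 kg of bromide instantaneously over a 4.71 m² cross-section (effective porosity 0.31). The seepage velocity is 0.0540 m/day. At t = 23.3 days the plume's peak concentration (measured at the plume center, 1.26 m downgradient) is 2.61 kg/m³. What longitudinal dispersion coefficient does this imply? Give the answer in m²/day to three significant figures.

At the plume center C_max = M/(n_e·A·√(4πDt)), so D = M²/(4πt·(n_e·A·C_max)²).
n_e·A·C_max = 0.31 × 4.71 × 2.61 = 3.811 kg/m.
D = 23.8²/(4π × 23.3 × 3.811²) = 0.133 m²/day.

0.133 m²/day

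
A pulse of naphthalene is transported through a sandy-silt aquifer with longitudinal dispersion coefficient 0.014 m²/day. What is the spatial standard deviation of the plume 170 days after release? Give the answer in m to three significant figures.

Dispersive spreading gives a Gaussian with σ² = 2Dt; advection only shifts the center.
σ = √(2 × 0.014 × 170) = 2.18 m.

2.18 m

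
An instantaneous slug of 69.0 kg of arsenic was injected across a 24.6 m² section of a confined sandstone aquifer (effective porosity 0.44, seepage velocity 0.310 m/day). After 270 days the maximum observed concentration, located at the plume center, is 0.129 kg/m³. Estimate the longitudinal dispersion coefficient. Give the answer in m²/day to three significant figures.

0.720 m²/day

At the plume center C_max = M/(n_e·A·√(4πDt)), so D = M²/(4πt·(n_e·A·C_max)²).
n_e·A·C_max = 0.44 × 24.6 × 0.129 = 1.396 kg/m.
D = 69.0²/(4π × 270 × 1.396²) = 0.720 m²/day.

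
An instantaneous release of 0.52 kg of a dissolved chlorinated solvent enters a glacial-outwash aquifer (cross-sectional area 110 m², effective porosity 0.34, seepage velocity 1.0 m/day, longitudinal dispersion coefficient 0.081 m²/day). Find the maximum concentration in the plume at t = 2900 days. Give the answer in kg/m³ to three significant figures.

0.000256 kg/m³

The peak of an instantaneous 1D plume sits at x = vt; there the Gaussian factor is 1 and C_max = M/(n_e·A·√(4πDt)), where n_e·A is the pore area the mass is dissolved in.
√(4πDt) = √(4π × 0.081 × 2900) = 54.33 m, so C_max = 0.52/(0.34 × 110 × 54.33) = 0.000256 kg/m³.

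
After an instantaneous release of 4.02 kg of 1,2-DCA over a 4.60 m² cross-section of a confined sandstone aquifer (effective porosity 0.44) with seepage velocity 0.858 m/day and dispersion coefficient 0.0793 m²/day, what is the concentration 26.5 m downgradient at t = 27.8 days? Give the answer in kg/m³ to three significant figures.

For an instantaneous plane source, C(x,t) = M/(n_e·A·√(4πDt)) · exp(−(x−vt)²/(4Dt)), with n_e·A the pore (flow) area.
Plume center vt = 0.858 × 27.8 = 23.8524 m, so the well at 26.5 m is 2.6476 m downgradient of the peak.
√(4πDt) = 5.263 m, giving peak height M/(n_e·A·√(4πDt)) = 4.02/(0.44 × 4.60 × 5.263) = 0.3774 kg/m³.
(x−vt)²/(4Dt) = (2.6476)²/(4 × 0.0793 × 27.8) = 0.7949; exp(−0.7949) = 0.4516.
C = 0.3774 × 0.4516 = 0.170 kg/m³.

0.170 kg/m³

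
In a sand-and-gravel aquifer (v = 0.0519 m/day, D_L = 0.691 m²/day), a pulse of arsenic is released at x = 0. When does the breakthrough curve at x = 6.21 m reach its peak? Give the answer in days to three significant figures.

26.5 days

For the 1D instantaneous-source solution, setting ∂C/∂t = 0 at fixed x gives v²t² + 2Dt − x² = 0, so t = (√(D² + v²x²) − D)/v².
√(D² + v²x²) = √(0.691² + 0.0519² × 6.21²) = 0.7625; v² = 0.00269361.
t = (0.7625 − 0.691)/0.00269361 = 26.5 days (vs. the pure-advection estimate x/v = 120 d).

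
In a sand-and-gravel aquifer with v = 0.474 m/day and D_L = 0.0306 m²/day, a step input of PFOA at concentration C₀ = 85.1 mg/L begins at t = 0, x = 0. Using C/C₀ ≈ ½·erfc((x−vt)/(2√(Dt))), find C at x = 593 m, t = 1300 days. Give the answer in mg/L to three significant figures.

84.7 mg/L

For a continuous step input, C/C₀ ≈ ½·erfc((x−vt)/(2√(Dt))).
vt = 0.474 × 1300 = 616.2 m and 2√(Dt) = 2√(0.0306 × 1300) = 12.61 m.
Argument (x−vt)/(2√(Dt)) = (593 − 616.2)/12.61 = -1.840; ½·erfc(-1.840) = 0.9954.
C = 85.1 × 0.9954 = 84.7 mg/L.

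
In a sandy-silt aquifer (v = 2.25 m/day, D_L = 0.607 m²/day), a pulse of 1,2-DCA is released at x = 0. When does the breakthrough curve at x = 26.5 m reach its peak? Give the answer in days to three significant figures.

11.7 days

For the 1D instantaneous-source solution, setting ∂C/∂t = 0 at fixed x gives v²t² + 2Dt − x² = 0, so t = (√(D² + v²x²) − D)/v².
√(D² + v²x²) = √(0.607² + 2.25² × 26.5²) = 59.63; v² = 5.0625.
t = (59.63 − 0.607)/5.0625 = 11.7 days (vs. the pure-advection estimate x/v = 11.8 d).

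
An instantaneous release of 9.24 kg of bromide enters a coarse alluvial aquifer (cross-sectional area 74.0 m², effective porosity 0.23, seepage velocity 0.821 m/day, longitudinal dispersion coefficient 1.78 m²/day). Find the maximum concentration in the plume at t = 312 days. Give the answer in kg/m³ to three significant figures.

0.00650 kg/m³

The peak of an instantaneous 1D plume sits at x = vt; there the Gaussian factor is 1 and C_max = M/(n_e·A·√(4πDt)), where n_e·A is the pore area the mass is dissolved in.
√(4πDt) = √(4π × 1.78 × 312) = 83.54 m, so C_max = 9.24/(0.23 × 74.0 × 83.54) = 0.00650 kg/m³.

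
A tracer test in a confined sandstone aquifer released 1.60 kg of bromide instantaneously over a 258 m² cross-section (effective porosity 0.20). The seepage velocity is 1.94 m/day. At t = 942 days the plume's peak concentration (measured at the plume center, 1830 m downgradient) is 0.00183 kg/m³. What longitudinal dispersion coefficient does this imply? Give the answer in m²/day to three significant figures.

At the plume center C_max = M/(n_e·A·√(4πDt)), so D = M²/(4πt·(n_e·A·C_max)²).
n_e·A·C_max = 0.20 × 258 × 0.00183 = 0.09443 kg/m.
D = 1.60²/(4π × 942 × 0.09443²) = 0.0243 m²/day.

0.0243 m²/day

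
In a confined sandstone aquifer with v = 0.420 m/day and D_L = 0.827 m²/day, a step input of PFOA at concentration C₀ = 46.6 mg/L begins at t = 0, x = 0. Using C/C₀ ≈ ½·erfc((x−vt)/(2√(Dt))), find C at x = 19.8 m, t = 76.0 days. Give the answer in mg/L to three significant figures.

For a continuous step input, C/C₀ ≈ ½·erfc((x−vt)/(2√(Dt))).
vt = 0.420 × 76.0 = 31.92 m and 2√(Dt) = 2√(0.827 × 76.0) = 15.86 m.
Argument (x−vt)/(2√(Dt)) = (19.8 − 31.92)/15.86 = -0.7642; ½·erfc(-0.7642) = 0.8601.
C = 46.6 × 0.8601 = 40.1 mg/L.

40.1 mg/L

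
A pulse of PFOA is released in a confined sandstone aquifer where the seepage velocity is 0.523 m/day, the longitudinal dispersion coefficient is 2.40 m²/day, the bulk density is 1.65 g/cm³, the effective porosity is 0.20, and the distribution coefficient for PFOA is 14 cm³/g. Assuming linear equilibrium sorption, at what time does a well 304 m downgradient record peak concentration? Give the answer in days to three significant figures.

Retardation factor R = 1 + ρ_b·K_d/n = 1 + 1.65 × 14/0.20 = 116.5.
Sorption retards both mechanisms: v_R = v/R = 0.004489 m/day, D_R = D/R = 0.02060 m²/day.
Peak time from v_R²t² + 2D_R t − x² = 0: t = (√(D_R² + v_R²x²) − D_R)/v_R².
√(D_R² + v_R²x²) = √(0.02060² + 0.004489² × 304²) = 1.365; v_R² = 2.015e-05.
t = (1.365 − 0.02060)/2.015e-05 = 66700 days.

66700 days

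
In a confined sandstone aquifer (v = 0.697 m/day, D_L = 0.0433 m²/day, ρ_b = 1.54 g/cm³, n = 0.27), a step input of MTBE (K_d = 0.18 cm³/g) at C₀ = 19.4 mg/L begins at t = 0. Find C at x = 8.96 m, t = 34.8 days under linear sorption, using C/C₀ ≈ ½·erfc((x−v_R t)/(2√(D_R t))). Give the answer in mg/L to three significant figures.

Retardation factor R = 1 + ρ_b·K_d/n = 1 + 1.54 × 0.18/0.27 = 2.027.
Sorption retards both mechanisms: v_R = v/R = 0.3439 m/day, D_R = D/R = 0.02136 m²/day.
v_R·t = 0.3439 × 34.8 = 11.96772 m; 2√(D_R t) = 1.724 m; argument = (8.96 − 11.96772)/1.724 = -1.745.
C = C₀ × ½·erfc(-1.745) = 19.4 × 0.9932 = 19.3 mg/L.

19.3 mg/L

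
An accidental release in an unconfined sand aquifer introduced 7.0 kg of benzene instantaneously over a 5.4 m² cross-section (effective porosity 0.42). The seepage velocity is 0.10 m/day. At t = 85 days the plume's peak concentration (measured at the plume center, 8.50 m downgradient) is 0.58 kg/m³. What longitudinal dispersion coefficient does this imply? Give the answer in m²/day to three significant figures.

At the plume center C_max = M/(n_e·A·√(4πDt)), so D = M²/(4πt·(n_e·A·C_max)²).
n_e·A·C_max = 0.42 × 5.4 × 0.58 = 1.315 kg/m.
D = 7.0²/(4π × 85 × 1.315²) = 0.0265 m²/day.

0.0265 m²/day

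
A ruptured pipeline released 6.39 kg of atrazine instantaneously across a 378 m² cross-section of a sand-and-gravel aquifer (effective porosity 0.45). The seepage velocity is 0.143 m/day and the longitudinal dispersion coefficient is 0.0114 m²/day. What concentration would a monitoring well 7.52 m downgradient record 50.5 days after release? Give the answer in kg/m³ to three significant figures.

For an instantaneous plane source, C(x,t) = M/(n_e·A·√(4πDt)) · exp(−(x−vt)²/(4Dt)), with n_e·A the pore (flow) area.
Plume center vt = 0.143 × 50.5 = 7.2215 m, so the well at 7.52 m is 0.2985 m downgradient of the peak.
√(4πDt) = 2.690 m, giving peak height M/(n_e·A·√(4πDt)) = 6.39/(0.45 × 378 × 2.690) = 0.01397 kg/m³.
(x−vt)²/(4Dt) = (0.2985)²/(4 × 0.0114 × 50.5) = 0.03869; exp(−0.03869) = 0.9620.
C = 0.01397 × 0.9620 = 0.0134 kg/m³.

0.0134 kg/m³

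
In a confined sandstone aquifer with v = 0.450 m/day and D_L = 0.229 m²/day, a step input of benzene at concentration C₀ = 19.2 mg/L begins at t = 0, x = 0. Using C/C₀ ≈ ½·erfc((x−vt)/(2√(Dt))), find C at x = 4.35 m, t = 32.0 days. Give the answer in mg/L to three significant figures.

19.1 mg/L

For a continuous step input, C/C₀ ≈ ½·erfc((x−vt)/(2√(Dt))).
vt = 0.450 × 32.0 = 14.4 m and 2√(Dt) = 2√(0.229 × 32.0) = 5.414 m.
Argument (x−vt)/(2√(Dt)) = (4.35 − 14.4)/5.414 = -1.856; ½·erfc(-1.856) = 0.9957.
C = 19.2 × 0.9957 = 19.1 mg/L.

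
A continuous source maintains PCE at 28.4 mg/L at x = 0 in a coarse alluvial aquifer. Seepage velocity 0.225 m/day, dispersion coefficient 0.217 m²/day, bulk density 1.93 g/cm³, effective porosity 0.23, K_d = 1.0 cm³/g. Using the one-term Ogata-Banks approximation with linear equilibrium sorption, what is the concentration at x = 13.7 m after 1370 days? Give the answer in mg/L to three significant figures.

Retardation factor R = 1 + ρ_b·K_d/n = 1 + 1.93 × 1.0/0.23 = 9.391.
Sorption retards both mechanisms: v_R = v/R = 0.02396 m/day, D_R = D/R = 0.02311 m²/day.
v_R·t = 0.02396 × 1370 = 32.8252 m; 2√(D_R t) = 11.25 m; argument = (13.7 − 32.8252)/11.25 = -1.700.
C = C₀ × ½·erfc(-1.700) = 28.4 × 0.9919 = 28.2 mg/L.

28.2 mg/L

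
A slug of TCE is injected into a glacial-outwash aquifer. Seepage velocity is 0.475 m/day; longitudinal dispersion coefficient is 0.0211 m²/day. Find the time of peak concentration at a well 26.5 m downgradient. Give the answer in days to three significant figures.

55.7 days

For the 1D instantaneous-source solution, setting ∂C/∂t = 0 at fixed x gives v²t² + 2Dt − x² = 0, so t = (√(D² + v²x²) − D)/v².
√(D² + v²x²) = √(0.0211² + 0.475² × 26.5²) = 12.59; v² = 0.225625.
t = (12.59 − 0.0211)/0.225625 = 55.7 days (vs. the pure-advection estimate x/v = 55.8 d).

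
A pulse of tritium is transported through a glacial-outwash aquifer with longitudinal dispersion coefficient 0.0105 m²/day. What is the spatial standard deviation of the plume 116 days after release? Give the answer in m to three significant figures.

Dispersive spreading gives a Gaussian with σ² = 2Dt; advection only shifts the center.
σ = √(2 × 0.0105 × 116) = 1.56 m.

1.56 m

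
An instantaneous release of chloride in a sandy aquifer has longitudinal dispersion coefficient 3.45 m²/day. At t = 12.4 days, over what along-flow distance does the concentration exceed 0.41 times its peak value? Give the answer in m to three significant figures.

24.7 m

The plume is Gaussian with σ = √(2Dt) = √(2 × 3.45 × 12.4) = 9.250 m.
C/C_peak = exp(−Δx²/(2σ²)) = 0.41 ⇒ Δx = σ·√(−2 ln 0.41) = 9.250 × 1.335 = 12.35 m.
Width = 2Δx = 24.7 m.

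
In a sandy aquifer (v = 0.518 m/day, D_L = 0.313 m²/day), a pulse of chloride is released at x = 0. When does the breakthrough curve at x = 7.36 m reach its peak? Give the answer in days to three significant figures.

For the 1D instantaneous-source solution, setting ∂C/∂t = 0 at fixed x gives v²t² + 2Dt − x² = 0, so t = (√(D² + v²x²) − D)/v².
√(D² + v²x²) = √(0.313² + 0.518² × 7.36²) = 3.825; v² = 0.268324.
t = (3.825 − 0.313)/0.268324 = 13.1 days (vs. the pure-advection estimate x/v = 14.2 d).

13.1 days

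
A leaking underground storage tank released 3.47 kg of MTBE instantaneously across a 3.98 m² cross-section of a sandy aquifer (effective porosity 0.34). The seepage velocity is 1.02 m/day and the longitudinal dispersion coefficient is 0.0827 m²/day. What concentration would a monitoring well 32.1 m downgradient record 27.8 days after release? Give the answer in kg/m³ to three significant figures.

0.104 kg/m³

For an instantaneous plane source, C(x,t) = M/(n_e·A·√(4πDt)) · exp(−(x−vt)²/(4Dt)), with n_e·A the pore (flow) area.
Plume center vt = 1.02 × 27.8 = 28.356 m, so the well at 32.1 m is 3.744 m downgradient of the peak.
√(4πDt) = 5.375 m, giving peak height M/(n_e·A·√(4πDt)) = 3.47/(0.34 × 3.98 × 5.375) = 0.4771 kg/m³.
(x−vt)²/(4Dt) = (3.744)²/(4 × 0.0827 × 27.8) = 1.524; exp(−1.524) = 0.2178.
C = 0.4771 × 0.2178 = 0.104 kg/m³.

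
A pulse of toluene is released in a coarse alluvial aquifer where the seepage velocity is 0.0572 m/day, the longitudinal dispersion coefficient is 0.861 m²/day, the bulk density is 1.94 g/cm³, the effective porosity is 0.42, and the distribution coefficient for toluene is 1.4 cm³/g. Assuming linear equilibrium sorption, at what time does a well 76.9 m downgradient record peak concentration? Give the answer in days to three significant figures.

8260 days

Retardation factor R = 1 + ρ_b·K_d/n = 1 + 1.94 × 1.4/0.42 = 7.467.
Sorption retards both mechanisms: v_R = v/R = 0.007660 m/day, D_R = D/R = 0.1153 m²/day.
Peak time from v_R²t² + 2D_R t − x² = 0: t = (√(D_R² + v_R²x²) − D_R)/v_R².
√(D_R² + v_R²x²) = √(0.1153² + 0.007660² × 76.9²) = 0.6002; v_R² = 5.868e-05.
t = (0.6002 − 0.1153)/5.868e-05 = 8260 days.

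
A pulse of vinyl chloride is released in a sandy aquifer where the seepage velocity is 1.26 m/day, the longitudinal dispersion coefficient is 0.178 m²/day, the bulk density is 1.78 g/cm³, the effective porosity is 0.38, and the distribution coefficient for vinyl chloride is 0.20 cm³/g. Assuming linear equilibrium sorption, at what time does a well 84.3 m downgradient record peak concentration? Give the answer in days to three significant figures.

Retardation factor R = 1 + ρ_b·K_d/n = 1 + 1.78 × 0.20/0.38 = 1.937.
Sorption retards both mechanisms: v_R = v/R = 0.6505 m/day, D_R = D/R = 0.09189 m²/day.
Peak time from v_R²t² + 2D_R t − x² = 0: t = (√(D_R² + v_R²x²) − D_R)/v_R².
√(D_R² + v_R²x²) = √(0.09189² + 0.6505² × 84.3²) = 54.84; v_R² = 0.4232.
t = (54.84 − 0.09189)/0.4232 = 129 days.

129 days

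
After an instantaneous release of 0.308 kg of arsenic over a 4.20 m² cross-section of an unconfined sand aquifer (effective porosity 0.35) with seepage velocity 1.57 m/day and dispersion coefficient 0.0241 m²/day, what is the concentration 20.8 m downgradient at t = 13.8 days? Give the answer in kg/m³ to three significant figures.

For an instantaneous plane source, C(x,t) = M/(n_e·A·√(4πDt)) · exp(−(x−vt)²/(4Dt)), with n_e·A the pore (flow) area.
Plume center vt = 1.57 × 13.8 = 21.666 m, so the well at 20.8 m is 0.866 m upgradient of the peak.
√(4πDt) = 2.044 m, giving peak height M/(n_e·A·√(4πDt)) = 0.308/(0.35 × 4.20 × 2.044) = 0.1025 kg/m³.
(x−vt)²/(4Dt) = (-0.866)²/(4 × 0.0241 × 13.8) = 0.5637; exp(−0.5637) = 0.5691.
C = 0.1025 × 0.5691 = 0.0583 kg/m³.

0.0583 kg/m³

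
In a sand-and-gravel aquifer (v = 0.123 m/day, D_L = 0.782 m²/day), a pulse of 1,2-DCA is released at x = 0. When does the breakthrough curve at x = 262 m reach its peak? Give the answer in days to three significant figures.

For the 1D instantaneous-source solution, setting ∂C/∂t = 0 at fixed x gives v²t² + 2Dt − x² = 0, so t = (√(D² + v²x²) − D)/v².
√(D² + v²x²) = √(0.782² + 0.123² × 262²) = 32.24; v² = 0.015129.
t = (32.24 − 0.782)/0.015129 = 2080 days (vs. the pure-advection estimate x/v = 2130 d).

2080 days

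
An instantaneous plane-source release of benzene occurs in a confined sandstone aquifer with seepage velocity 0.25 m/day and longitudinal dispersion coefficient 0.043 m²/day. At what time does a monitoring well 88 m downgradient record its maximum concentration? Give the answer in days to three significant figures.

For the 1D instantaneous-source solution, setting ∂C/∂t = 0 at fixed x gives v²t² + 2Dt − x² = 0, so t = (√(D² + v²x²) − D)/v².
√(D² + v²x²) = √(0.043² + 0.25² × 88²) = 22.00; v² = 0.0625.
t = (22.00 − 0.043)/0.0625 = 351 days (vs. the pure-advection estimate x/v = 352 d).

351 days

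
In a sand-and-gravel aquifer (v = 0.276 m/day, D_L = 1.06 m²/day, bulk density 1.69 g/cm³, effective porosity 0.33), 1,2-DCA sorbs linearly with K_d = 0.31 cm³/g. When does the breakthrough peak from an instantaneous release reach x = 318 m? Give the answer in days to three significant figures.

2950 days

Retardation factor R = 1 + ρ_b·K_d/n = 1 + 1.69 × 0.31/0.33 = 2.588.
Sorption retards both mechanisms: v_R = v/R = 0.1066 m/day, D_R = D/R = 0.4096 m²/day.
Peak time from v_R²t² + 2D_R t − x² = 0: t = (√(D_R² + v_R²x²) − D_R)/v_R².
√(D_R² + v_R²x²) = √(0.4096² + 0.1066² × 318²) = 33.90; v_R² = 0.01136.
t = (33.90 − 0.4096)/0.01136 = 2950 days.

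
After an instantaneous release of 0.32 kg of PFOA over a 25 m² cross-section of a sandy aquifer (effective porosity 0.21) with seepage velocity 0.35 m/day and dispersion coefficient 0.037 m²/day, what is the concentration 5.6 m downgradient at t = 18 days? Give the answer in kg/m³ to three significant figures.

For an instantaneous plane source, C(x,t) = M/(n_e·A·√(4πDt)) · exp(−(x−vt)²/(4Dt)), with n_e·A the pore (flow) area.
Plume center vt = 0.35 × 18 = 6.3 m, so the well at 5.6 m is 0.7 m upgradient of the peak.
√(4πDt) = 2.893 m, giving peak height M/(n_e·A·√(4πDt)) = 0.32/(0.21 × 25 × 2.893) = 0.02107 kg/m³.
(x−vt)²/(4Dt) = (-0.7)²/(4 × 0.037 × 18) = 0.1839; exp(−0.1839) = 0.8320.
C = 0.02107 × 0.8320 = 0.0175 kg/m³.

0.0175 kg/m³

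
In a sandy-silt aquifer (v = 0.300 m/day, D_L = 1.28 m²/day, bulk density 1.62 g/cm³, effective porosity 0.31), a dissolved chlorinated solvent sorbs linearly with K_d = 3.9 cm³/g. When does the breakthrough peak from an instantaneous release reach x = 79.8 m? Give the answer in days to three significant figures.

5390 days

Retardation factor R = 1 + ρ_b·K_d/n = 1 + 1.62 × 3.9/0.31 = 21.38.
Sorption retards both mechanisms: v_R = v/R = 0.01403 m/day, D_R = D/R = 0.05987 m²/day.
Peak time from v_R²t² + 2D_R t − x² = 0: t = (√(D_R² + v_R²x²) − D_R)/v_R².
√(D_R² + v_R²x²) = √(0.05987² + 0.01403² × 79.8²) = 1.121; v_R² = 0.0001968.
t = (1.121 − 0.05987)/0.0001968 = 5390 days.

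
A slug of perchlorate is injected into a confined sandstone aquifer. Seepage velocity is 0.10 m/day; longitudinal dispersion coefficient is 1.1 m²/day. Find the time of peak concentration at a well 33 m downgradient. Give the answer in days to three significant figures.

For the 1D instantaneous-source solution, setting ∂C/∂t = 0 at fixed x gives v²t² + 2Dt − x² = 0, so t = (√(D² + v²x²) − D)/v².
√(D² + v²x²) = √(1.1² + 0.10² × 33²) = 3.479; v² = 0.01.
t = (3.479 − 1.1)/0.01 = 238 days (vs. the pure-advection estimate x/v = 330 d).

238 days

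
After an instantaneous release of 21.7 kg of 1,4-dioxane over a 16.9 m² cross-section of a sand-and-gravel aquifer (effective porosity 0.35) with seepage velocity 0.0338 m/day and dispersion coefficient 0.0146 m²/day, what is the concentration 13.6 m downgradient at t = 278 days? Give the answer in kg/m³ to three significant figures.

0.173 kg/m³

For an instantaneous plane source, C(x,t) = M/(n_e·A·√(4πDt)) · exp(−(x−vt)²/(4Dt)), with n_e·A the pore (flow) area.
Plume center vt = 0.0338 × 278 = 9.3964 m, so the well at 13.6 m is 4.2036 m downgradient of the peak.
√(4πDt) = 7.142 m, giving peak height M/(n_e·A·√(4πDt)) = 21.7/(0.35 × 16.9 × 7.142) = 0.5137 kg/m³.
(x−vt)²/(4Dt) = (4.2036)²/(4 × 0.0146 × 278) = 1.088; exp(−1.088) = 0.3369.
C = 0.5137 × 0.3369 = 0.173 kg/m³.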